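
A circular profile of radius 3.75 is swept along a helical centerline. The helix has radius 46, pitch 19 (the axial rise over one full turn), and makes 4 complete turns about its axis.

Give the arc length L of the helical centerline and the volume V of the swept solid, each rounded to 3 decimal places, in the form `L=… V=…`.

L=1158.601 V=51185.444

2πR = 2π·46 = 289.026524
per-turn = √(289.026524² + 19²) = √(83536.3317 + 361) = √83897.3317 = 289.650361
L = 4 × 289.650361 = 1158.601444
V = π·3.75² × L = 44.178647 × 1158.601444 = 51185.443857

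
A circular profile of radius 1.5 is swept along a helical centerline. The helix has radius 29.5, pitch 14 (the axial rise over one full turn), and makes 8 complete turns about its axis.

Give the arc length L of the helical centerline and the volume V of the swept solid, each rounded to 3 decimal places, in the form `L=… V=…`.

L=1487.055 V=10511.376

2πR = 2π·29.5 = 185.353967
per-turn = √(185.353967² + 14²) = √(34356.0929 + 196) = √34552.0929 = 185.881933
L = 8 × 185.881933 = 1487.055462
V = π·1.5² × L = 7.068583 × 1487.055462 = 10511.375658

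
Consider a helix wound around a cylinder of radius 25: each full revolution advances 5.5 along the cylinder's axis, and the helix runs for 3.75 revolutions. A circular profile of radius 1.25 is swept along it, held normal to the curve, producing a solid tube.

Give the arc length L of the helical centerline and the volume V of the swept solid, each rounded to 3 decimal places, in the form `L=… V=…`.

2πR = 2π·25 = 157.079633
per-turn = √(157.079633² + 5.5²) = √(24674.0110 + 30.25) = √24704.2610 = 157.175892
L = 3.75 × 157.175892 = 589.409595
V = π·1.25² × L = 4.908739 × 589.409595 = 2893.257582

L=589.410 V=2893.258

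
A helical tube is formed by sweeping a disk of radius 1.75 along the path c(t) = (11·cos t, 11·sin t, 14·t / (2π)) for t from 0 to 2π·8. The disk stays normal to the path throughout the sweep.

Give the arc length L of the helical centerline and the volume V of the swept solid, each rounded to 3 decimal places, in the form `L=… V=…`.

L=564.150 V=5427.756

2πR = 2π·11 = 69.115038
per-turn = √(69.115038² + 14²) = √(4776.8885 + 196) = √4972.8885 = 70.518710
L = 8 × 70.518710 = 564.149684
V = π·1.75² × L = 9.621128 × 564.149684 = 5427.756040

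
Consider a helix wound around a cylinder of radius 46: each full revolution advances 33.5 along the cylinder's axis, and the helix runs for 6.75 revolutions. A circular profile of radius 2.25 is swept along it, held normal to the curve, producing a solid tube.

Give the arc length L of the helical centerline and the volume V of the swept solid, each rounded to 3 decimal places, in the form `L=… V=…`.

2πR = 2π·46 = 289.026524
per-turn = √(289.026524² + 33.5²) = √(83536.3317 + 1122.25) = √84658.5817 = 290.961478
L = 6.75 × 290.961478 = 1963.989976
V = π·2.25² × L = 15.904313 × 1963.989976 = 31235.910934

L=1963.990 V=31235.911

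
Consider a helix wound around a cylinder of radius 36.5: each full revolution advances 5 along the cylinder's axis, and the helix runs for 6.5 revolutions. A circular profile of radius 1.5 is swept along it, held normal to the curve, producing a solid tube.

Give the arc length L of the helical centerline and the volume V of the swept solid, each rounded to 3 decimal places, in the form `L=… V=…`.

L=1491.040 V=10539.540

2πR = 2π·36.5 = 229.336264
per-turn = √(229.336264² + 5²) = √(52595.1219 + 25) = √52620.1219 = 229.390762
L = 6.5 × 229.390762 = 1491.039955
V = π·1.5² × L = 7.068583 × 1491.039955 = 10539.540382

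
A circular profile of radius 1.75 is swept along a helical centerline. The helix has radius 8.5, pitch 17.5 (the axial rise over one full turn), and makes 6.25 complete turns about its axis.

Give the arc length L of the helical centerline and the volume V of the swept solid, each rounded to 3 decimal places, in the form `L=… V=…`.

2πR = 2π·8.5 = 53.407075
per-turn = √(53.407075² + 17.5²) = √(2852.3157 + 306.25) = √3158.5657 = 56.201118
L = 6.25 × 56.201118 = 351.256988
V = π·1.75² × L = 9.621128 × 351.256988 = 3379.488267

L=351.257 V=3379.488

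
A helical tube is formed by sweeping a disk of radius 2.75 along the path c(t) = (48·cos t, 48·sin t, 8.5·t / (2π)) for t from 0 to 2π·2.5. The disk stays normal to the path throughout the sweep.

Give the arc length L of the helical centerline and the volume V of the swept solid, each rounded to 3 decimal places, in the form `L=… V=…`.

L=754.282 V=17920.445

2πR = 2π·48 = 301.592895
per-turn = √(301.592895² + 8.5²) = √(90958.2742 + 72.25) = √91030.5242 = 301.712652
L = 2.5 × 301.712652 = 754.281629
V = π·2.75² × L = 23.758294 × 754.281629 = 17920.445037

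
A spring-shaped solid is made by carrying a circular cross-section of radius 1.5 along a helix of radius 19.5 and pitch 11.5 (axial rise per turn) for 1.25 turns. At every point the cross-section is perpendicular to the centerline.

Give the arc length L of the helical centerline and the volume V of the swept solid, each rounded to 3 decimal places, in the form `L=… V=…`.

L=153.826 V=1087.330

2πR = 2π·19.5 = 122.522113
per-turn = √(122.522113² + 11.5²) = √(15011.6683 + 132.25) = √15143.9183 = 123.060629
L = 1.25 × 123.060629 = 153.825786
V = π·1.5² × L = 7.068583 × 153.825786 = 1087.330406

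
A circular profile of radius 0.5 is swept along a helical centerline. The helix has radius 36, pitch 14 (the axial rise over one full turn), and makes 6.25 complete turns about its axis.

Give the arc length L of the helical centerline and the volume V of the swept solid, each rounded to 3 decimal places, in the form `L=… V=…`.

L=1416.422 V=1112.455

2πR = 2π·36 = 226.194671
per-turn = √(226.194671² + 14²) = √(51164.0292 + 196) = √51360.0292 = 226.627512
L = 6.25 × 226.627512 = 1416.421950
V = π·0.5² × L = 0.785398 × 1416.421950 = 1112.455198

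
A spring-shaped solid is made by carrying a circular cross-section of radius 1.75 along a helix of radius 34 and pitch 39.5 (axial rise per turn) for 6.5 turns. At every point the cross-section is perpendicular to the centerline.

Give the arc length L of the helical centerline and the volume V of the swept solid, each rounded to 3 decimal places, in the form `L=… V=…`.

L=1412.121 V=13586.197

2πR = 2π·34 = 213.628300
per-turn = √(213.628300² + 39.5²) = √(45637.0508 + 1560.25) = √47197.3008 = 217.249398
L = 6.5 × 217.249398 = 1412.121084
V = π·1.75² × L = 9.621128 × 1412.121084 = 13586.197000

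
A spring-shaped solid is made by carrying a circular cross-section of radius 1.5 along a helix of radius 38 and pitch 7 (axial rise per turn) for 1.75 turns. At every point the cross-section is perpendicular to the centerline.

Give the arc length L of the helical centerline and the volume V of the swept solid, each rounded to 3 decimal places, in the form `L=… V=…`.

2πR = 2π·38 = 238.761042
per-turn = √(238.761042² + 7²) = √(57006.8350 + 49) = √57055.8350 = 238.863633
L = 1.75 × 238.863633 = 418.011357
V = π·1.5² × L = 7.068583 × 418.011357 = 2954.748170

L=418.011 V=2954.748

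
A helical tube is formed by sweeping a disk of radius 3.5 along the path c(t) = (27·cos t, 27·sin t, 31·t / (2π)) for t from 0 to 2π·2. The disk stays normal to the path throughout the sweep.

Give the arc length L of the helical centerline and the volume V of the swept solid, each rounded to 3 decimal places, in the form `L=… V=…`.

2πR = 2π·27 = 169.646003
per-turn = √(169.646003² + 31²) = √(28779.7664 + 961) = √29740.7664 = 172.455114
L = 2 × 172.455114 = 344.910229
V = π·3.5² × L = 38.484510 × 344.910229 = 13273.701141

L=344.910 V=13273.701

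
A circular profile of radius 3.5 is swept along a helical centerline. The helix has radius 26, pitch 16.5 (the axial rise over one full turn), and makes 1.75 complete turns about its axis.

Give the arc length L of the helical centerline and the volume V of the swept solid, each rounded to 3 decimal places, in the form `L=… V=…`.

L=287.339 V=11058.118

2πR = 2π·26 = 163.362818
per-turn = √(163.362818² + 16.5²) = √(26687.4103 + 272.25) = √26959.6603 = 164.193972
L = 1.75 × 164.193972 = 287.339450
V = π·3.5² × L = 38.484510 × 287.339450 = 11058.117948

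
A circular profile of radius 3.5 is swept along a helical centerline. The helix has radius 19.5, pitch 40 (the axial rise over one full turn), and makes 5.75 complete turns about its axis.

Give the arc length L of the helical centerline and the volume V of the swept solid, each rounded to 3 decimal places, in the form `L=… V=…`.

2πR = 2π·19.5 = 122.522113
per-turn = √(122.522113² + 40²) = √(15011.6683 + 1600) = √16611.6683 = 128.886261
L = 5.75 × 128.886261 = 741.096001
V = π·3.5² × L = 38.484510 × 741.096001 = 28520.716473

L=741.096 V=28520.716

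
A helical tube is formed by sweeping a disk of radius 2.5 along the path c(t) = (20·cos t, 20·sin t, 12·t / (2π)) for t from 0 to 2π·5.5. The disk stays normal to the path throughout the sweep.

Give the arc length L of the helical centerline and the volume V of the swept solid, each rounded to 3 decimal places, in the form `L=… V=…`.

L=694.295 V=13632.441

2πR = 2π·20 = 125.663706
per-turn = √(125.663706² + 12²) = √(15791.3670 + 144) = √15935.3670 = 126.235364
L = 5.5 × 126.235364 = 694.294500
V = π·2.5² × L = 19.634954 × 694.294500 = 13632.440633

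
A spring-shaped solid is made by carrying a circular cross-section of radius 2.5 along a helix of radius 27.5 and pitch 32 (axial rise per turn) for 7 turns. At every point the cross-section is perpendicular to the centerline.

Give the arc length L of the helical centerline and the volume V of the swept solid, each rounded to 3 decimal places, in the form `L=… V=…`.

2πR = 2π·27.5 = 172.787596
per-turn = √(172.787596² + 32²) = √(29855.5533 + 1024) = √30879.5533 = 175.725790
L = 7 × 175.725790 = 1230.080531
V = π·2.5² × L = 19.634954 × 1230.080531 = 24152.574744

L=1230.081 V=24152.575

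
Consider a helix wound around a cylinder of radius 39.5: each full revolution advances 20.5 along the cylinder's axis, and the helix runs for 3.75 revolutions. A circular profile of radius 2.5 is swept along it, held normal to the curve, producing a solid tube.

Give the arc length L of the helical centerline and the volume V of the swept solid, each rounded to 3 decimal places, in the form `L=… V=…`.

2πR = 2π·39.5 = 248.185820
per-turn = √(248.185820² + 20.5²) = √(61596.2011 + 420.25) = √62016.4511 = 249.031024
L = 3.75 × 249.031024 = 933.866341
V = π·2.5² × L = 19.634954 × 933.866341 = 18336.422730

L=933.866 V=18336.423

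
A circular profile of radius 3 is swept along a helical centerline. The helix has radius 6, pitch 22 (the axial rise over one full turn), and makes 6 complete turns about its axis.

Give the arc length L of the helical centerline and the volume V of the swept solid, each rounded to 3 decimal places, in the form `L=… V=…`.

L=261.893 V=7404.855

2πR = 2π·6 = 37.699112
per-turn = √(37.699112² + 22²) = √(1421.2230 + 484) = √1905.2230 = 43.648861
L = 6 × 43.648861 = 261.893164
V = π·3² × L = 28.274334 × 261.893164 = 7404.854753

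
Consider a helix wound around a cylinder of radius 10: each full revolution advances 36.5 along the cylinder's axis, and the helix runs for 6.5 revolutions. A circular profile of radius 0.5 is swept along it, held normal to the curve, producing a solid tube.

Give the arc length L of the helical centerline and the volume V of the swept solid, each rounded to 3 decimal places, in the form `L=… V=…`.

2πR = 2π·10 = 62.831853
per-turn = √(62.831853² + 36.5²) = √(3947.8418 + 1332.25) = √5280.0918 = 72.664240
L = 6.5 × 72.664240 = 472.317559
V = π·0.5² × L = 0.785398 × 472.317559 = 370.957344

L=472.318 V=370.957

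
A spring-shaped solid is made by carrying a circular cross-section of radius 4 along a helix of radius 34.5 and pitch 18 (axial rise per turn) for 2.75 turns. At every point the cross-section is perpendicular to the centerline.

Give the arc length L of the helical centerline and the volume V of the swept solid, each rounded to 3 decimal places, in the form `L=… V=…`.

L=598.169 V=30067.246

2πR = 2π·34.5 = 216.769893
per-turn = √(216.769893² + 18²) = √(46989.1866 + 324) = √47313.1866 = 217.515946
L = 2.75 × 217.515946 = 598.168850
V = π·4² × L = 50.265482 × 598.168850 = 30067.245845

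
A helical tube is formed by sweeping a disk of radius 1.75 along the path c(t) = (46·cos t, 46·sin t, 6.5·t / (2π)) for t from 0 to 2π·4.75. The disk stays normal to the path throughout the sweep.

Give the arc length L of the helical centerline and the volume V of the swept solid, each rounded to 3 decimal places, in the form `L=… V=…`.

2πR = 2π·46 = 289.026524
per-turn = √(289.026524² + 6.5²) = √(83536.3317 + 42.25) = √83578.5817 = 289.099605
L = 4.75 × 289.099605 = 1373.223124
V = π·1.75² × L = 9.621128 × 1373.223124 = 13211.954765

L=1373.223 V=13211.955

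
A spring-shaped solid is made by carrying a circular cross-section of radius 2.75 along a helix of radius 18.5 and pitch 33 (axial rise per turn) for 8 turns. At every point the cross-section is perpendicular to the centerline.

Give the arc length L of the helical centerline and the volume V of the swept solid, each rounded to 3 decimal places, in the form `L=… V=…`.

L=966.660 V=22966.189

2πR = 2π·18.5 = 116.238928
per-turn = √(116.238928² + 33²) = √(13511.4884 + 1089) = √14600.4884 = 120.832481
L = 8 × 120.832481 = 966.659847
V = π·2.75² × L = 23.758294 × 966.659847 = 22966.189264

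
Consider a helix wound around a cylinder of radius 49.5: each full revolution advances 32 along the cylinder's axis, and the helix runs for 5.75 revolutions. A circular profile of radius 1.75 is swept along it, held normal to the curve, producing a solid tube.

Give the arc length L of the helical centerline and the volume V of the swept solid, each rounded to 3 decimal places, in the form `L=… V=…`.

L=1797.792 V=17296.790

2πR = 2π·49.5 = 311.017673
per-turn = √(311.017673² + 32²) = √(96731.9927 + 1024) = √97755.9927 = 312.659548
L = 5.75 × 312.659548 = 1797.792399
V = π·1.75² × L = 9.621128 × 1797.792399 = 17296.789892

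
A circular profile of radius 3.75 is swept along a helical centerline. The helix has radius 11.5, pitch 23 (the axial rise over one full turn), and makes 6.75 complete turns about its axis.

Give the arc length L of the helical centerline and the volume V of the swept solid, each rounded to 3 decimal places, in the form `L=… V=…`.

L=511.845 V=22612.620

2πR = 2π·11.5 = 72.256631
per-turn = √(72.256631² + 23²) = √(5221.0207 + 529) = √5750.0207 = 75.828891
L = 6.75 × 75.828891 = 511.845015
V = π·3.75² × L = 44.178647 × 511.845015 = 22612.620080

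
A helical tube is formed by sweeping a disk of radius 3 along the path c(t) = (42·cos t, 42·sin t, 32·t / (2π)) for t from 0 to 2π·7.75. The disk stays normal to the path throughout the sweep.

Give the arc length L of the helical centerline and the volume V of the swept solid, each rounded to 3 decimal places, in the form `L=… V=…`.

L=2060.158 V=58249.604

2πR = 2π·42 = 263.893783
per-turn = √(263.893783² + 32²) = √(69639.9287 + 1024) = √70663.9287 = 265.826877
L = 7.75 × 265.826877 = 2060.158298
V = π·3² × L = 28.274334 × 2060.158298 = 58249.603582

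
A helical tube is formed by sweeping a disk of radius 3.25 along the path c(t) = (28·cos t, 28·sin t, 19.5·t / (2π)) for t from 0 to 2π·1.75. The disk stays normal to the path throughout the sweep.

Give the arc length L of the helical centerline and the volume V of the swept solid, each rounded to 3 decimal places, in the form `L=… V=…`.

2πR = 2π·28 = 175.929189
per-turn = √(175.929189² + 19.5²) = √(30951.0794 + 380.25) = √31331.3294 = 177.006580
L = 1.75 × 177.006580 = 309.761515
V = π·3.25² × L = 33.183072 × 309.761515 = 10278.838786

L=309.762 V=10278.839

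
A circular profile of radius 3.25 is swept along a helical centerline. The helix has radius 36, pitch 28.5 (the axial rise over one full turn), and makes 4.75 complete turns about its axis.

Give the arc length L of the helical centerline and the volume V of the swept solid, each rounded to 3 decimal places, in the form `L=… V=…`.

2πR = 2π·36 = 226.194671
per-turn = √(226.194671² + 28.5²) = √(51164.0292 + 812.25) = √51976.2792 = 227.983068
L = 4.75 × 227.983068 = 1082.919572
V = π·3.25² × L = 33.183072 × 1082.919572 = 35934.598571

L=1082.920 V=35934.599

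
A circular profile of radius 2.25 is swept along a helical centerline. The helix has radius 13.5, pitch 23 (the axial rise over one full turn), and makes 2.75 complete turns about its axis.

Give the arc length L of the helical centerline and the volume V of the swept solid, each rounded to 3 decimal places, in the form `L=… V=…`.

2πR = 2π·13.5 = 84.823002
per-turn = √(84.823002² + 23²) = √(7194.9416 + 529) = √7723.9416 = 87.885958
L = 2.75 × 87.885958 = 241.686384
V = π·2.25² × L = 15.904313 × 241.686384 = 3843.855859

L=241.686 V=3843.856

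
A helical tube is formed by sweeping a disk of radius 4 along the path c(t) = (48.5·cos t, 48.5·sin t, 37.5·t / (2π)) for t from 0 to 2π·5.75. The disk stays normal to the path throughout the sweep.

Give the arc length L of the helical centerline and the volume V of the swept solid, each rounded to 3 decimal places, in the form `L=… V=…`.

2πR = 2π·48.5 = 304.734487
per-turn = √(304.734487² + 37.5²) = √(92863.1078 + 1406.25) = √94269.3578 = 307.033154
L = 5.75 × 307.033154 = 1765.440637
V = π·4² × L = 50.265482 × 1765.440637 = 88740.725366

L=1765.441 V=88740.725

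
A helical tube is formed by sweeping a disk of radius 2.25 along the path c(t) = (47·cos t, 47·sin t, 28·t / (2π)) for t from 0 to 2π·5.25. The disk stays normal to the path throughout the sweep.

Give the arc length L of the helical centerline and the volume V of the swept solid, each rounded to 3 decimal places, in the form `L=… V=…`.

2πR = 2π·47 = 295.309709
per-turn = √(295.309709² + 28²) = √(87207.8245 + 784) = √87991.8245 = 296.634159
L = 5.25 × 296.634159 = 1557.329337
V = π·2.25² × L = 15.904313 × 1557.329337 = 24768.252915

L=1557.329 V=24768.253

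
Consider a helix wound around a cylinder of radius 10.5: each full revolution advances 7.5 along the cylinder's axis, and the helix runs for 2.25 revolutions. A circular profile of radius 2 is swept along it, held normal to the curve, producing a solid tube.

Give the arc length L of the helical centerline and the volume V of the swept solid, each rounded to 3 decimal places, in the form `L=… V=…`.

L=149.396 V=1877.370

2πR = 2π·10.5 = 65.973446
per-turn = √(65.973446² + 7.5²) = √(4352.4955 + 56.25) = √4408.7455 = 66.398385
L = 2.25 × 66.398385 = 149.396366
V = π·2² × L = 12.566371 × 149.396366 = 1877.370109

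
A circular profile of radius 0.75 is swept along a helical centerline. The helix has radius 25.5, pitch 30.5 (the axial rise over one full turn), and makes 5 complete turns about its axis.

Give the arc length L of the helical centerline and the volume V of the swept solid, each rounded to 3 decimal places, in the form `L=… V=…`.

L=815.492 V=1441.093

2πR = 2π·25.5 = 160.221225
per-turn = √(160.221225² + 30.5²) = √(25670.8410 + 930.25) = √26601.0910 = 163.098409
L = 5 × 163.098409 = 815.492045
V = π·0.75² × L = 1.767146 × 815.492045 = 1441.093398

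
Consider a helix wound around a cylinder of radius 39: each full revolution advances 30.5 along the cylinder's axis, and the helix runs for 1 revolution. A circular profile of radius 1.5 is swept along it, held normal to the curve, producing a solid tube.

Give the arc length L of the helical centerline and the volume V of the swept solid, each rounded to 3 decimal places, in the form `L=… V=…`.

L=246.935 V=1745.481

2πR = 2π·39 = 245.044227
per-turn = √(245.044227² + 30.5²) = √(60046.6732 + 930.25) = √60976.9232 = 246.935059
L = 1 × 246.935059 = 246.935059
V = π·1.5² × L = 7.068583 × 246.935059 = 1745.481074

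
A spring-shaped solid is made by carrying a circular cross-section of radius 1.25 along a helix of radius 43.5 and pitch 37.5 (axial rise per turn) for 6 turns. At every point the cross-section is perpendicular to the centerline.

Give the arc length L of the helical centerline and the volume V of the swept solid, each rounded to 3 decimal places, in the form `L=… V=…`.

2πR = 2π·43.5 = 273.318561
per-turn = √(273.318561² + 37.5²) = √(74703.0357 + 1406.25) = √76109.2857 = 275.879114
L = 6 × 275.879114 = 1655.274686
V = π·1.25² × L = 4.908739 × 1655.274686 = 8125.310614

L=1655.275 V=8125.311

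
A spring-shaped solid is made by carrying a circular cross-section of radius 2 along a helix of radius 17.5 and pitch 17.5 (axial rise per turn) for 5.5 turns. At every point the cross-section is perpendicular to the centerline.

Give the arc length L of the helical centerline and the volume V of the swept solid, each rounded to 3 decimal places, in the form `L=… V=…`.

L=612.368 V=7695.243

2πR = 2π·17.5 = 109.955743
per-turn = √(109.955743² + 17.5²) = √(12090.2654 + 306.25) = √12396.5154 = 111.339640
L = 5.5 × 111.339640 = 612.368019
V = π·2² × L = 12.566371 × 612.368019 = 7695.243478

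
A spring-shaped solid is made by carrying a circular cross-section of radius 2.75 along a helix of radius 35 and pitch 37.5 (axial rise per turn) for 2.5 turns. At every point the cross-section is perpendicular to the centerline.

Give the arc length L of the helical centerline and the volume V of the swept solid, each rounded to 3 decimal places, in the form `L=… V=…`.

2πR = 2π·35 = 219.911486
per-turn = √(219.911486² + 37.5²) = √(48361.0616 + 1406.25) = √49767.3116 = 223.085884
L = 2.5 × 223.085884 = 557.714710
V = π·2.75² × L = 23.758294 × 557.714710 = 13250.350285

L=557.715 V=13250.350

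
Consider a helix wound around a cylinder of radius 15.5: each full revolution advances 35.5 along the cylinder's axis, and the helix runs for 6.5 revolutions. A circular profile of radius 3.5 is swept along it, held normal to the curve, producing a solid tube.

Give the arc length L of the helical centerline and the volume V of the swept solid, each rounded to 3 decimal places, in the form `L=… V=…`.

2πR = 2π·15.5 = 97.389372
per-turn = √(97.389372² + 35.5²) = √(9484.6898 + 1260.25) = √10744.9398 = 103.657802
L = 6.5 × 103.657802 = 673.775710
V = π·3.5² × L = 38.484510 × 673.775710 = 25929.928065

L=673.776 V=25929.928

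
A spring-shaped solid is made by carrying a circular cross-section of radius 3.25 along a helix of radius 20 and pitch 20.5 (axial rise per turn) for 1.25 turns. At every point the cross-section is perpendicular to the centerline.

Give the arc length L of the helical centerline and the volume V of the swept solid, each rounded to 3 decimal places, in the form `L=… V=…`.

L=159.156 V=5281.287

2πR = 2π·20 = 125.663706
per-turn = √(125.663706² + 20.5²) = √(15791.3670 + 420.25) = √16211.6170 = 127.324848
L = 1.25 × 127.324848 = 159.156061
V = π·3.25² × L = 33.183072 × 159.156061 = 5281.287083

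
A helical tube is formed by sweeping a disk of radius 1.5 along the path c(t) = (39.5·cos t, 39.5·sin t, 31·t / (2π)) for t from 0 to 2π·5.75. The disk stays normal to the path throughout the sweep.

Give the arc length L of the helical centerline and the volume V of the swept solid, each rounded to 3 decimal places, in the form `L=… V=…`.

L=1438.158 V=10165.737

2πR = 2π·39.5 = 248.185820
per-turn = √(248.185820² + 31²) = √(61596.2011 + 961) = √62557.2011 = 250.114376
L = 5.75 × 250.114376 = 1438.157662
V = π·1.5² × L = 7.068583 × 1438.157662 = 10165.737477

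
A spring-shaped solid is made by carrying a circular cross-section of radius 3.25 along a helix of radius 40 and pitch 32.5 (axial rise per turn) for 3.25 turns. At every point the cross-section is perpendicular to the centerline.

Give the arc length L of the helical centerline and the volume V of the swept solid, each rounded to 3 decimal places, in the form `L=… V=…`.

L=823.615 V=27330.081

2πR = 2π·40 = 251.327412
per-turn = √(251.327412² + 32.5²) = √(63165.4682 + 1056.25) = √64221.7182 = 253.420043
L = 3.25 × 253.420043 = 823.615140
V = π·3.25² × L = 33.183072 × 823.615140 = 27330.080809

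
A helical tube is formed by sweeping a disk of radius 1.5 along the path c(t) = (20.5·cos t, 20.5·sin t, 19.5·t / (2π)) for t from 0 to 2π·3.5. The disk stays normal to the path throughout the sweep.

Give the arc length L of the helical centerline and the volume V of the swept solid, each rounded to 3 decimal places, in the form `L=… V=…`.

2πR = 2π·20.5 = 128.805299
per-turn = √(128.805299² + 19.5²) = √(16590.8050 + 380.25) = √16971.0550 = 130.273002
L = 3.5 × 130.273002 = 455.955506
V = π·1.5² × L = 7.068583 × 455.955506 = 3222.959555

L=455.956 V=3222.960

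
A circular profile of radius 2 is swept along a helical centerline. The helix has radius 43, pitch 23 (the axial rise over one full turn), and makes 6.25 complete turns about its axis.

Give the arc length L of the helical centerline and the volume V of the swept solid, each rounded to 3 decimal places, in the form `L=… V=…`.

L=1694.714 V=21296.400

2πR = 2π·43 = 270.176968
per-turn = √(270.176968² + 23²) = √(72995.5942 + 529) = √73524.5942 = 271.154189
L = 6.25 × 271.154189 = 1694.713681
V = π·2² × L = 12.566371 × 1694.713681 = 21296.400195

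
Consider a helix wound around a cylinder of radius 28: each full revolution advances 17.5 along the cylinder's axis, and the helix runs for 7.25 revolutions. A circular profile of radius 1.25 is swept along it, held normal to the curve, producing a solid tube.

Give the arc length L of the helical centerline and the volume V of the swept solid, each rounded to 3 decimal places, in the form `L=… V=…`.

L=1281.781 V=6291.929

2πR = 2π·28 = 175.929189
per-turn = √(175.929189² + 17.5²) = √(30951.0794 + 306.25) = √31257.3294 = 176.797425
L = 7.25 × 176.797425 = 1281.781330
V = π·1.25² × L = 4.908739 × 1281.781330 = 6291.929388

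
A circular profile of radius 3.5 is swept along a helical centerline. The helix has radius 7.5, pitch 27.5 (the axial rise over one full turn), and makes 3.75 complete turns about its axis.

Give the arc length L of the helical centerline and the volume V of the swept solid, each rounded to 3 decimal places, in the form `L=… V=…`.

2πR = 2π·7.5 = 47.123890
per-turn = √(47.123890² + 27.5²) = √(2220.6610 + 756.25) = √2976.9110 = 54.561076
L = 3.75 × 54.561076 = 204.604034
V = π·3.5² × L = 38.484510 × 204.604034 = 7874.086001

L=204.604 V=7874.086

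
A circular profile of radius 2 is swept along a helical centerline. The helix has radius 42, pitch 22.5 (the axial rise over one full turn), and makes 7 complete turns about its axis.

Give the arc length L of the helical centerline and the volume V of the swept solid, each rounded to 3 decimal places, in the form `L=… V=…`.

2πR = 2π·42 = 263.893783
per-turn = √(263.893783² + 22.5²) = √(69639.9287 + 506.25) = √70146.1787 = 264.851239
L = 7 × 264.851239 = 1853.958671
V = π·2² × L = 12.566371 × 1853.958671 = 23297.531764

L=1853.959 V=23297.532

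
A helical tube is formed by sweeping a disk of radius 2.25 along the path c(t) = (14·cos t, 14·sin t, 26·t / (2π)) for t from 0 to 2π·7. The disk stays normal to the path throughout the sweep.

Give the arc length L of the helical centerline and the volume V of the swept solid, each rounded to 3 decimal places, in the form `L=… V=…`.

L=642.086 V=10211.940

2πR = 2π·14 = 87.964594
per-turn = √(87.964594² + 26²) = √(7737.7699 + 676) = √8413.7699 = 91.726604
L = 7 × 91.726604 = 642.086227
V = π·2.25² × L = 15.904313 × 642.086227 = 10211.940202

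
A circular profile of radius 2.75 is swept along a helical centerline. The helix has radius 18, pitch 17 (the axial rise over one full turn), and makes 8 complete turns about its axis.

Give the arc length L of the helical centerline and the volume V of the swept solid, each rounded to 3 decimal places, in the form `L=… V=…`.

2πR = 2π·18 = 113.097336
per-turn = √(113.097336² + 17²) = √(12791.0073 + 289) = √13080.0073 = 114.367860
L = 8 × 114.367860 = 914.942877
V = π·2.75² × L = 23.758294 × 914.942877 = 21737.482261

L=914.943 V=21737.482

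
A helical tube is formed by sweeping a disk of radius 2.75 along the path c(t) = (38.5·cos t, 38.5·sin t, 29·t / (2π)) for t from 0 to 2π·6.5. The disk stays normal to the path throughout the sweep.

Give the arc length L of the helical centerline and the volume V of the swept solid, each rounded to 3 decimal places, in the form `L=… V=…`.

2πR = 2π·38.5 = 241.902634
per-turn = √(241.902634² + 29²) = √(58516.8845 + 841) = √59357.8845 = 243.634736
L = 6.5 × 243.634736 = 1583.625783
V = π·2.75² × L = 23.758294 × 1583.625783 = 37624.247634

L=1583.626 V=37624.248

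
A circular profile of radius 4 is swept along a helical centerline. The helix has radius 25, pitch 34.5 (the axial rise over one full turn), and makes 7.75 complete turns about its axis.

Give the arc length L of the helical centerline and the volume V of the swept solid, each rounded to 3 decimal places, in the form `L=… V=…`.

L=1246.384 V=62650.075

2πR = 2π·25 = 157.079633
per-turn = √(157.079633² + 34.5²) = √(24674.0110 + 1190.25) = √25864.2610 = 160.823695
L = 7.75 × 160.823695 = 1246.383639
V = π·4² × L = 50.265482 × 1246.383639 = 62650.074960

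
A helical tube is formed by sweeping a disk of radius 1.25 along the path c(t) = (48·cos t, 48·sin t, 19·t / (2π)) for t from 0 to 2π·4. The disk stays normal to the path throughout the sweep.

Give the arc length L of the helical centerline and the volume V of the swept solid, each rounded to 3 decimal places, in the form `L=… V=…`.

2πR = 2π·48 = 301.592895
per-turn = √(301.592895² + 19²) = √(90958.2742 + 361) = √91319.2742 = 302.190791
L = 4 × 302.190791 = 1208.763164
V = π·1.25² × L = 4.908739 × 1208.763164 = 5933.502306

L=1208.763 V=5933.502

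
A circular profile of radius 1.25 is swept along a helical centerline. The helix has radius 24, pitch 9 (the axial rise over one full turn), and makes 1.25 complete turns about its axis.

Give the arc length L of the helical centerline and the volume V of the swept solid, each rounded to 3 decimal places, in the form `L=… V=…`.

2πR = 2π·24 = 150.796447
per-turn = √(150.796447² + 9²) = √(22739.5685 + 81) = √22820.5685 = 151.064783
L = 1.25 × 151.064783 = 188.830978
V = π·1.25² × L = 4.908739 × 188.830978 = 926.921897

L=188.831 V=926.922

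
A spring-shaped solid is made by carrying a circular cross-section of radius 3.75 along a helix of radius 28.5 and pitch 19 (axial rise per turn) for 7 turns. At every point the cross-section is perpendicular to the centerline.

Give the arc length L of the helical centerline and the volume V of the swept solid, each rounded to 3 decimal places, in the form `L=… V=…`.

2πR = 2π·28.5 = 179.070781
per-turn = √(179.070781² + 19²) = √(32066.3447 + 361) = √32427.3447 = 180.075941
L = 7 × 180.075941 = 1260.531590
V = π·3.75² × L = 44.178647 × 1260.531590 = 55688.579773

L=1260.532 V=55688.580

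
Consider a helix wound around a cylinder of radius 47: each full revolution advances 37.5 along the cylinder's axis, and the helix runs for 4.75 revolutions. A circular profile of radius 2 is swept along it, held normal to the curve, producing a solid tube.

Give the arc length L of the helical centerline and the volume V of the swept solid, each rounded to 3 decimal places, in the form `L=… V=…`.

L=1413.986 V=17768.666

2πR = 2π·47 = 295.309709
per-turn = √(295.309709² + 37.5²) = √(87207.8245 + 1406.25) = √88614.0745 = 297.681162
L = 4.75 × 297.681162 = 1413.985522
V = π·2² × L = 12.566371 × 1413.985522 = 17768.666109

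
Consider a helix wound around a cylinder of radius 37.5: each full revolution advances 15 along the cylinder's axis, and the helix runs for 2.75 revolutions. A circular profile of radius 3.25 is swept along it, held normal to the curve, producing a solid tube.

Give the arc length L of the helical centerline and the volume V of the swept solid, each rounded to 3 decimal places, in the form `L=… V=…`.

L=649.265 V=21544.614

2πR = 2π·37.5 = 235.619449
per-turn = √(235.619449² + 15²) = √(55516.5248 + 225) = √55741.5248 = 236.096431
L = 2.75 × 236.096431 = 649.265185
V = π·3.25² × L = 33.183072 × 649.265185 = 21544.613656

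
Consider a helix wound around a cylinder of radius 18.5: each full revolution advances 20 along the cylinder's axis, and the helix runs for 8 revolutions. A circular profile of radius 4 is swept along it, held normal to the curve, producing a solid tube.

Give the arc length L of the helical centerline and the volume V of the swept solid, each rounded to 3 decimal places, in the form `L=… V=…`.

2πR = 2π·18.5 = 116.238928
per-turn = √(116.238928² + 20²) = √(13511.4884 + 400) = √13911.4884 = 117.946973
L = 8 × 117.946973 = 943.575783
V = π·4² × L = 50.265482 × 943.575783 = 47429.291993

L=943.576 V=47429.292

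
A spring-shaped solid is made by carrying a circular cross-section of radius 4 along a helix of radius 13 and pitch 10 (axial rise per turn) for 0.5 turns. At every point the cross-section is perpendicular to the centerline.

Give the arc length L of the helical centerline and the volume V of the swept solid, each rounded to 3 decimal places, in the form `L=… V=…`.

2πR = 2π·13 = 81.681409
per-turn = √(81.681409² + 10²) = √(6671.8526 + 100) = √6771.8526 = 82.291267
L = 0.5 × 82.291267 = 41.145633
V = π·4² × L = 50.265482 × 41.145633 = 2068.205111

L=41.146 V=2068.205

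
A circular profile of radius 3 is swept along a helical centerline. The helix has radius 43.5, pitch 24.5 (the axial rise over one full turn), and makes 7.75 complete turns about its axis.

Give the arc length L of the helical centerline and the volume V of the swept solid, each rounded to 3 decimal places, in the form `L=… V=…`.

L=2126.712 V=60131.363

2πR = 2π·43.5 = 273.318561
per-turn = √(273.318561² + 24.5²) = √(74703.0357 + 600.25) = √75303.2857 = 274.414442
L = 7.75 × 274.414442 = 2126.711922
V = π·3² × L = 28.274334 × 2126.711922 = 60131.362947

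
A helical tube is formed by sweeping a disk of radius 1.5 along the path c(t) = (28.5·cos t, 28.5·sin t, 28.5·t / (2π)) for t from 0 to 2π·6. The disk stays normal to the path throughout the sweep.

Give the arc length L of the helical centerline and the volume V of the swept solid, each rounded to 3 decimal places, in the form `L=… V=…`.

2πR = 2π·28.5 = 179.070781
per-turn = √(179.070781² + 28.5²) = √(32066.3447 + 812.25) = √32878.5947 = 181.324556
L = 6 × 181.324556 = 1087.947337
V = π·1.5² × L = 7.068583 × 1087.947337 = 7690.246567

L=1087.947 V=7690.247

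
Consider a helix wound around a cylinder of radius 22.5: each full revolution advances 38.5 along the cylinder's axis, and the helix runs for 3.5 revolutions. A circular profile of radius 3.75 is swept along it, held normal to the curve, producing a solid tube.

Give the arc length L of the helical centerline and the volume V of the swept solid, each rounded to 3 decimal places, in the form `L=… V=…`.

L=512.821 V=22655.740

2πR = 2π·22.5 = 141.371669
per-turn = √(141.371669² + 38.5²) = √(19985.9489 + 1482.25) = √21468.1989 = 146.520302
L = 3.5 × 146.520302 = 512.821057
V = π·3.75² × L = 44.178647 × 512.821057 = 22655.740300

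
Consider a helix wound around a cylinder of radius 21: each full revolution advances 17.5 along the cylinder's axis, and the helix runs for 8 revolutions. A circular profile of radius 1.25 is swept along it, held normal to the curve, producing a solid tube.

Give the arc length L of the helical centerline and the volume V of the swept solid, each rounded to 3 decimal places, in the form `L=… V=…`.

2πR = 2π·21 = 131.946891
per-turn = √(131.946891² + 17.5²) = √(17409.9822 + 306.25) = √17716.2322 = 133.102337
L = 8 × 133.102337 = 1064.818697
V = π·1.25² × L = 4.908739 × 1064.818697 = 5226.916558

L=1064.819 V=5226.917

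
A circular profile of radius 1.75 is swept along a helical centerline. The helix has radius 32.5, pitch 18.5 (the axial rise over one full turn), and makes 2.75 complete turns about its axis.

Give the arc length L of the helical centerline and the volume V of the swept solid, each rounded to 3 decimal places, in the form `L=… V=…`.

2πR = 2π·32.5 = 204.203522
per-turn = √(204.203522² + 18.5²) = √(41699.0786 + 342.25) = √42041.3286 = 205.039822
L = 2.75 × 205.039822 = 563.859510
V = π·1.75² × L = 9.621128 × 563.859510 = 5424.964243

L=563.860 V=5424.964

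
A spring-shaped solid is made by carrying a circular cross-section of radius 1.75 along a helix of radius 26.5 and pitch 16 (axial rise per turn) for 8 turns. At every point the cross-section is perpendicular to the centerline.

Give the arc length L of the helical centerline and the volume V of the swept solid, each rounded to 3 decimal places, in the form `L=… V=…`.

L=1338.171 V=12874.715

2πR = 2π·26.5 = 166.504411
per-turn = √(166.504411² + 16²) = √(27723.7188 + 256) = √27979.7188 = 167.271393
L = 8 × 167.271393 = 1338.171140
V = π·1.75² × L = 9.621128 × 1338.171140 = 12874.715160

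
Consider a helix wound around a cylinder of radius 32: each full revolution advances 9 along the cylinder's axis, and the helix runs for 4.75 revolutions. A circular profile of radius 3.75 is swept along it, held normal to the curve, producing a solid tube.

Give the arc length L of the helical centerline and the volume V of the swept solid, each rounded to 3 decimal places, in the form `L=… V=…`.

2πR = 2π·32 = 201.061930
per-turn = √(201.061930² + 9²) = √(40425.8996 + 81) = √40506.8996 = 201.263260
L = 4.75 × 201.263260 = 956.000483
V = π·3.75² × L = 44.178647 × 956.000483 = 42234.807560

L=956.000 V=42234.808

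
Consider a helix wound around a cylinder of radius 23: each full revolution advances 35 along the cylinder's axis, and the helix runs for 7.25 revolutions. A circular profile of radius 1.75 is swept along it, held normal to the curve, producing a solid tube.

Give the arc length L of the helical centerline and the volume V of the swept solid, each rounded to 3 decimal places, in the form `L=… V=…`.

2πR = 2π·23 = 144.513262
per-turn = √(144.513262² + 35²) = √(20884.0829 + 1225) = √22109.0829 = 148.691233
L = 7.25 × 148.691233 = 1078.011443
V = π·1.75² × L = 9.621128 × 1078.011443 = 10371.685538

L=1078.011 V=10371.686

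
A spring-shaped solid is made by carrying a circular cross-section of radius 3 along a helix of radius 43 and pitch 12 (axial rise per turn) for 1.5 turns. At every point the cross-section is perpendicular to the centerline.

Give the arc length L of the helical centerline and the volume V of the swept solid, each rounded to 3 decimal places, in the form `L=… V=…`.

L=405.665 V=11469.907

2πR = 2π·43 = 270.176968
per-turn = √(270.176968² + 12²) = √(72995.5942 + 144) = √73139.5942 = 270.443329
L = 1.5 × 270.443329 = 405.664993
V = π·3² × L = 28.274334 × 405.664993 = 11469.907467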